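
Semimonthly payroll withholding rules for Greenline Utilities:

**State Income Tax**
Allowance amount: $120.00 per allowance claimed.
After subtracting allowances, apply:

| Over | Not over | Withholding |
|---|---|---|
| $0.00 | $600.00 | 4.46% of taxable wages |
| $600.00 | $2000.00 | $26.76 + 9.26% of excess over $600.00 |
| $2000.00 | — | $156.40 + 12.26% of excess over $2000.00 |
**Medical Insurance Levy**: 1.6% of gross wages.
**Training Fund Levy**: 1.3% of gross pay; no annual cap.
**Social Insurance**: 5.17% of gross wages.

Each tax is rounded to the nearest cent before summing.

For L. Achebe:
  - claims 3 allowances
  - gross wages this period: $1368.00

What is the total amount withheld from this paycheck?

State Income Tax: taxable = $1368.00 − 3×$120.00 = $1008.00
  $26.76 + 9.26% × ($1008.00 − $600.00) = $26.76 + 9.26% × $408.00 = $64.54
Medical Insurance Levy: 1.6% × $1368.00 = $21.89
Training Fund Levy: 1.3% × $1368.00 = $17.78
Social Insurance: 5.17% × $1368.00 = $70.73
Total: $64.54 + $21.89 + $17.78 + $70.73 = $174.94

$174.94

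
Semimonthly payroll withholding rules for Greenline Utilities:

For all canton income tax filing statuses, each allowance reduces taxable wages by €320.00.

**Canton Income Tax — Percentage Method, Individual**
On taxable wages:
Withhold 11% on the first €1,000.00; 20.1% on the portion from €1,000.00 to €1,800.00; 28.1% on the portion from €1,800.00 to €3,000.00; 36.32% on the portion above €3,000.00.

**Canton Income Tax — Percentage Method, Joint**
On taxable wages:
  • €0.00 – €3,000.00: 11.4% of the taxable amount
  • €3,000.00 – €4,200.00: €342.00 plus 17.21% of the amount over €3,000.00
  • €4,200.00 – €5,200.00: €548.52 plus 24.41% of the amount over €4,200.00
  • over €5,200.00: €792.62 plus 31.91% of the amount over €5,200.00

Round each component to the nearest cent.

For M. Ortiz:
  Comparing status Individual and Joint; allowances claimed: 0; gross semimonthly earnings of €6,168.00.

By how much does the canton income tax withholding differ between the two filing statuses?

€657.11

Canton Income Tax (Individual): taxable = €6,168.00
  €608.00 + 36.32% × (€6,168.00 − €3,000.00) = €608.00 + 36.32% × €3,168.00 = €1,758.62
Canton Income Tax (Joint): taxable = €6,168.00
  €792.62 + 31.91% × (€6,168.00 − €5,200.00) = €792.62 + 31.91% × €968.00 = €1,101.51
Difference: |€1,758.62 − €1,101.51| = €657.11 (higher under Individual)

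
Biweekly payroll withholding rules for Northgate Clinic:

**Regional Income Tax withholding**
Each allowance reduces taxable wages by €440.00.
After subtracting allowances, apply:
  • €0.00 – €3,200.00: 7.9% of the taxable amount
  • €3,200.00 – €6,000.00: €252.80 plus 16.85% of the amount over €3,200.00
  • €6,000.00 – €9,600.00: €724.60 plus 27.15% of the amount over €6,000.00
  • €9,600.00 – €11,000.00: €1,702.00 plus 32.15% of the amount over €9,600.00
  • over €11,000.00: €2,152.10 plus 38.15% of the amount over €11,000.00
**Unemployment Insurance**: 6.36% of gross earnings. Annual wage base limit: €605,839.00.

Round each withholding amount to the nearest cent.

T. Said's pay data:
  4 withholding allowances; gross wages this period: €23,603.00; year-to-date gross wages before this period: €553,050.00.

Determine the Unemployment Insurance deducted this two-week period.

€1,501.15

Unemployment Insurance: 6.36% × €23,603.00 = €1,501.15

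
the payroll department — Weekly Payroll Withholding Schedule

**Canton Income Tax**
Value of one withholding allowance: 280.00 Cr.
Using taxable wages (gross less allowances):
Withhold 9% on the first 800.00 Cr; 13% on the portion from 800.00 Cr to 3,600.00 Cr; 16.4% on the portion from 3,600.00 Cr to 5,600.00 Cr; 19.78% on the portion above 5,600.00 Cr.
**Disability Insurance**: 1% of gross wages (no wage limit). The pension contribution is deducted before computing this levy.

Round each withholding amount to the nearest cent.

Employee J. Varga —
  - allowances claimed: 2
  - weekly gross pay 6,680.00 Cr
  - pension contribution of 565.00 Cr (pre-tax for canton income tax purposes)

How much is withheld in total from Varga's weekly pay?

817.77 Cr

Canton Income Tax: taxable = 6,680.00 Cr − 565.00 Cr − 2×280.00 Cr = 5,555.00 Cr
  436.00 Cr + 16.4% × (5,555.00 Cr − 3,600.00 Cr) = 436.00 Cr + 16.4% × 1,955.00 Cr = 756.62 Cr
Disability Insurance: 1% × 6,115.00 Cr = 61.15 Cr
Total: 756.62 Cr + 61.15 Cr = 817.77 Cr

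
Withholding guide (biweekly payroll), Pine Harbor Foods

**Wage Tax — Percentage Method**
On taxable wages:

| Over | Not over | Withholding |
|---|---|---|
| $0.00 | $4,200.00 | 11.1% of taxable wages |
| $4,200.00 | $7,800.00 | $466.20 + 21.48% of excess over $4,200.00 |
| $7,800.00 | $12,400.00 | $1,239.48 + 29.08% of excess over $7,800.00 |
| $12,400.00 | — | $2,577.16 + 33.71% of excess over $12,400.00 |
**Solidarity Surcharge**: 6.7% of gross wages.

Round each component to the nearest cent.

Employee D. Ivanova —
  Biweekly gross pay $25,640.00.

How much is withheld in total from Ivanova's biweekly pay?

$8,758.24

Wage Tax: taxable = $25,640.00
  $2,577.16 + 33.71% × ($25,640.00 − $12,400.00) = $2,577.16 + 33.71% × $13,240.00 = $7,040.36
Solidarity Surcharge: 6.7% × $25,640.00 = $1,717.88
Total: $7,040.36 + $1,717.88 = $8,758.24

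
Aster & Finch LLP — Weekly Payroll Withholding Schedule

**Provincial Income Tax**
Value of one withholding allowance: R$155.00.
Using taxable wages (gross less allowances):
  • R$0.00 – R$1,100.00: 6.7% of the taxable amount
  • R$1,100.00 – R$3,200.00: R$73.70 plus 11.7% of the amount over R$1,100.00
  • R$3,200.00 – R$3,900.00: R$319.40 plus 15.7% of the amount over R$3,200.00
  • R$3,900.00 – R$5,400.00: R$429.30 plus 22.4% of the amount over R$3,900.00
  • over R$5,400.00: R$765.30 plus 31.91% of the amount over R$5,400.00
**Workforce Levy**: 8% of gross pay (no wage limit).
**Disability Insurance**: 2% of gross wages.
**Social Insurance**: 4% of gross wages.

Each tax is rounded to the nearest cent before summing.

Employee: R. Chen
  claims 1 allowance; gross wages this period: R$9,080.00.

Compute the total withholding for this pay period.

Provincial Income Tax: taxable = R$9,080.00 − 1×R$155.00 = R$8,925.00
  R$765.30 + 31.91% × (R$8,925.00 − R$5,400.00) = R$765.30 + 31.91% × R$3,525.00 = R$1,890.13
Workforce Levy: 8% × R$9,080.00 = R$726.40
Disability Insurance: 2% × R$9,080.00 = R$181.60
Social Insurance: 4% × R$9,080.00 = R$363.20
Total: R$1,890.13 + R$726.40 + R$181.60 + R$363.20 = R$3,161.33

R$3,161.33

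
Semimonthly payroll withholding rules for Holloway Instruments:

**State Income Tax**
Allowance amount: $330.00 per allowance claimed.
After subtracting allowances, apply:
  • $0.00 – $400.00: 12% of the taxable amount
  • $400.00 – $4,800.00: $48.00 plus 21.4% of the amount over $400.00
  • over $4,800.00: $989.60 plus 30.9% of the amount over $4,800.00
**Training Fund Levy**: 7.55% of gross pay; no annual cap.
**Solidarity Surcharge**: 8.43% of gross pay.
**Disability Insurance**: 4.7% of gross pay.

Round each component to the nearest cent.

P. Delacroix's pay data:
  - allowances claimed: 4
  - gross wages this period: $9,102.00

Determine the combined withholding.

State Income Tax: taxable = $9,102.00 − 4×$330.00 = $7,782.00
  $989.60 + 30.9% × ($7,782.00 − $4,800.00) = $989.60 + 30.9% × $2,982.00 = $1,911.04
Training Fund Levy: 7.55% × $9,102.00 = $687.20
Solidarity Surcharge: 8.43% × $9,102.00 = $767.30
Disability Insurance: 4.7% × $9,102.00 = $427.79
Total: $1,911.04 + $687.20 + $767.30 + $427.79 = $3,793.33

$3,793.33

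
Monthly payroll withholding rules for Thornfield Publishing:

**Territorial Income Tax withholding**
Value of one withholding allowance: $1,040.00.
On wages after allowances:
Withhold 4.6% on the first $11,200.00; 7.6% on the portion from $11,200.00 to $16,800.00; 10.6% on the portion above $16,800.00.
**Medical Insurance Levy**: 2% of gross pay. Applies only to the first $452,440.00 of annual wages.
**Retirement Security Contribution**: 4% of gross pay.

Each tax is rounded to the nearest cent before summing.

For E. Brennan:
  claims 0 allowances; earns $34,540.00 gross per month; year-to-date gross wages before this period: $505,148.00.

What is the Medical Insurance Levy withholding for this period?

Medical Insurance Levy: YTD $505,148.00 ≥ cap $452,440.00 → $0.00

$0.00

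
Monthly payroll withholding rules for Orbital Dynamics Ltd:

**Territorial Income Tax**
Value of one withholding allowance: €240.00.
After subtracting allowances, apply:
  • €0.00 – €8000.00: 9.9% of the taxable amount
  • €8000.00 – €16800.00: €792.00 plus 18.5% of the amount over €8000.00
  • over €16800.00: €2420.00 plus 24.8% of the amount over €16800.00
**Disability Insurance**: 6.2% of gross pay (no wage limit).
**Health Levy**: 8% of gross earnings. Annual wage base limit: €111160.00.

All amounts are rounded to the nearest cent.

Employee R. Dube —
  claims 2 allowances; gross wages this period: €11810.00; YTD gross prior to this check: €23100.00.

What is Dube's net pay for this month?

€8724.93

Territorial Income Tax: taxable = €11810.00 − 2×€240.00 = €11330.00
  €792.00 + 18.5% × (€11330.00 − €8000.00) = €792.00 + 18.5% × €3330.00 = €1408.05
Disability Insurance: 6.2% × €11810.00 = €732.22
Health Levy: 8% × €11810.00 = €944.80
Total withheld: €1408.05 + €732.22 + €944.80 = €3085.07
Net pay: €11810.00 − €3085.07 = €8724.93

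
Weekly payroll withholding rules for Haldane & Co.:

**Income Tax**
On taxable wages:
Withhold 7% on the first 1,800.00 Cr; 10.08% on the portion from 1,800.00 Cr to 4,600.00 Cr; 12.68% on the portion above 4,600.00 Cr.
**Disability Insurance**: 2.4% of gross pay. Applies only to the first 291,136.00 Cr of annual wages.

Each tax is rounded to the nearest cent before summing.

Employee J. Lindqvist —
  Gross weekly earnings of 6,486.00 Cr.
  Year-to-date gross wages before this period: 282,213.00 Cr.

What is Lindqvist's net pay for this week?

5,682.96 Cr

Income Tax: taxable = 6,486.00 Cr
  408.24 Cr + 12.68% × (6,486.00 Cr − 4,600.00 Cr) = 408.24 Cr + 12.68% × 1,886.00 Cr = 647.38 Cr
Disability Insurance: 2.4% × 6,486.00 Cr = 155.66 Cr
Total withheld: 647.38 Cr + 155.66 Cr = 803.04 Cr
Net pay: 6,486.00 Cr − 803.04 Cr = 5,682.96 Cr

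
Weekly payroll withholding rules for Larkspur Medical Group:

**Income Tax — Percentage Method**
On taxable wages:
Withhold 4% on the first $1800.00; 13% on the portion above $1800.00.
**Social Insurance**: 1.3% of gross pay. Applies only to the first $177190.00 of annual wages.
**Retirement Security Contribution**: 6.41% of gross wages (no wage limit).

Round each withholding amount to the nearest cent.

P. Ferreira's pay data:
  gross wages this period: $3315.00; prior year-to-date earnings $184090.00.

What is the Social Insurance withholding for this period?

Social Insurance: YTD $184090.00 ≥ cap $177190.00 → $0.00

$0.00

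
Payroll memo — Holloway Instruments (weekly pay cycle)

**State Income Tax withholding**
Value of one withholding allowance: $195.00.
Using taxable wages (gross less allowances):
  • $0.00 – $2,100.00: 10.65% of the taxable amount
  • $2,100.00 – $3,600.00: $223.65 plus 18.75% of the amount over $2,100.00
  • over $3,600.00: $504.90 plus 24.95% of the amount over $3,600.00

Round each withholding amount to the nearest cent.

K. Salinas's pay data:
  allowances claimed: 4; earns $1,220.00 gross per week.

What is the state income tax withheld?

$46.86

State Income Tax: taxable = $1,220.00 − 4×$195.00 = $440.00
  10.65% × $440.00 = $46.86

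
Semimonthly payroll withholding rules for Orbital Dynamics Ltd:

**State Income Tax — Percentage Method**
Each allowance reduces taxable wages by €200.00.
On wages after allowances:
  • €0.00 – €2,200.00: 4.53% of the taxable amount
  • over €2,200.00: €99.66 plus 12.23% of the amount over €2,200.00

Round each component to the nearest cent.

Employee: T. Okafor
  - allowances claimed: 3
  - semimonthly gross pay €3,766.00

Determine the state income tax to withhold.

€217.80

State Income Tax: taxable = €3,766.00 − 3×€200.00 = €3,166.00
  €99.66 + 12.23% × (€3,166.00 − €2,200.00) = €99.66 + 12.23% × €966.00 = €217.80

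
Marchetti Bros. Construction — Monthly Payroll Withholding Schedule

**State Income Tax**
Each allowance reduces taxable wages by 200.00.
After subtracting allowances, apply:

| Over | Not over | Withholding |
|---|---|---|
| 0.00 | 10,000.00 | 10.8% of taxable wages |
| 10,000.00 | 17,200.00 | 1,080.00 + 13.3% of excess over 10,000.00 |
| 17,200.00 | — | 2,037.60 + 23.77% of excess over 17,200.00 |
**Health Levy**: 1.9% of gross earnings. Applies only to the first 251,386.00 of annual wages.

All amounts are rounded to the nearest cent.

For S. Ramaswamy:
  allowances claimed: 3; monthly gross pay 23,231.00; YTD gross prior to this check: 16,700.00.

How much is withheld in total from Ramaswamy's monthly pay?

State Income Tax: taxable = 23,231.00 − 3×200.00 = 22,631.00
  2,037.60 + 23.77% × (22,631.00 − 17,200.00) = 2,037.60 + 23.77% × 5,431.00 = 3,328.55
Health Levy: 1.9% × 23,231.00 = 441.39
Total: 3,328.55 + 441.39 = 3,769.94

3,769.94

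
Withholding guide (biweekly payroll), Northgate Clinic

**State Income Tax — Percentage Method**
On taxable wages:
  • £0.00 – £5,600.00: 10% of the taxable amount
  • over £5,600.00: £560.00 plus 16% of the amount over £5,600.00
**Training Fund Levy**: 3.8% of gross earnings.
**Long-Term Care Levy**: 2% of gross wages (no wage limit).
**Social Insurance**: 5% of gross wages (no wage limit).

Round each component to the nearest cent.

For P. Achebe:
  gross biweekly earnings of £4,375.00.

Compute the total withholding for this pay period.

State Income Tax: taxable = £4,375.00
  10% × £4,375.00 = £437.50
Training Fund Levy: 3.8% × £4,375.00 = £166.25
Long-Term Care Levy: 2% × £4,375.00 = £87.50
Social Insurance: 5% × £4,375.00 = £218.75
Total: £437.50 + £166.25 + £87.50 + £218.75 = £910.00

£910.00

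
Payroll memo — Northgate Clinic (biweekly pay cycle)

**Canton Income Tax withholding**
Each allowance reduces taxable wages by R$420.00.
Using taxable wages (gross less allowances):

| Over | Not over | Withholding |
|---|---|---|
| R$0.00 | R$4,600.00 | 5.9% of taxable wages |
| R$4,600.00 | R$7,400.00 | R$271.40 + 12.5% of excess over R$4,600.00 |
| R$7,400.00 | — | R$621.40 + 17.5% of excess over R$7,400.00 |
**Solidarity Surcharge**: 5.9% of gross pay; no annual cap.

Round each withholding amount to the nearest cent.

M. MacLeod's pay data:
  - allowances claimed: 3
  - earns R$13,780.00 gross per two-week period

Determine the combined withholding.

Canton Income Tax: taxable = R$13,780.00 − 3×R$420.00 = R$12,520.00
  R$621.40 + 17.5% × (R$12,520.00 − R$7,400.00) = R$621.40 + 17.5% × R$5,120.00 = R$1,517.40
Solidarity Surcharge: 5.9% × R$13,780.00 = R$813.02
Total: R$1,517.40 + R$813.02 = R$2,330.42

R$2,330.42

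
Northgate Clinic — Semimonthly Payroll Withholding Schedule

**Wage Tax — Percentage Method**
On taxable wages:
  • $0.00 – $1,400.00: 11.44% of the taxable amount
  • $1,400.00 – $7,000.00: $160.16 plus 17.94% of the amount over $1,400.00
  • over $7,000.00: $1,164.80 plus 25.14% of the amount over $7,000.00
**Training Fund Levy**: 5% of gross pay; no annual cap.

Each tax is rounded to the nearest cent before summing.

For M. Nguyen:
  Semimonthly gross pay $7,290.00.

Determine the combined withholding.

Wage Tax: taxable = $7,290.00
  $1,164.80 + 25.14% × ($7,290.00 − $7,000.00) = $1,164.80 + 25.14% × $290.00 = $1,237.71
Training Fund Levy: 5% × $7,290.00 = $364.50
Total: $1,237.71 + $364.50 = $1,602.21

$1,602.21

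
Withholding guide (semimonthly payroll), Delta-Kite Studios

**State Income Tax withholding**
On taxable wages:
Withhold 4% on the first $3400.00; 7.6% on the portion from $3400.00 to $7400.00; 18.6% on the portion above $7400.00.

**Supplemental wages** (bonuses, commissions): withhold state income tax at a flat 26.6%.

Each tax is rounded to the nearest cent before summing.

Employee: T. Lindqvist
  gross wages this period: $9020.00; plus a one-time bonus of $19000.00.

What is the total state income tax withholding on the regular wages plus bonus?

State Income Tax: taxable = $9020.00
  $440.00 + 18.6% × ($9020.00 − $7400.00) = $440.00 + 18.6% × $1620.00 = $741.32
Supplemental (26.6% flat on bonus): 26.6% × $19000.00 = $5054.00
Total state income tax: $741.32 + $5054.00 = $5795.32

$5795.32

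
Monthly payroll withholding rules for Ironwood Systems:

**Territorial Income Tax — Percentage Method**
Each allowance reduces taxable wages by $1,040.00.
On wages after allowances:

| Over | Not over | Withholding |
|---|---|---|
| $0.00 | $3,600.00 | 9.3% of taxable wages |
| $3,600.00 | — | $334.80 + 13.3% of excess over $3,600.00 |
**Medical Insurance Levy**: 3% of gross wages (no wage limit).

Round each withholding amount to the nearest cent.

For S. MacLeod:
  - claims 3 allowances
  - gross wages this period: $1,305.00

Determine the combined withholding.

Territorial Income Tax: taxable = $1,305.00 − 3×$1,040.00 = $-1,815.00
  Taxable ≤ 0 → $0.00
Medical Insurance Levy: 3% × $1,305.00 = $39.15
Total: $0.00 + $39.15 = $39.15

$39.15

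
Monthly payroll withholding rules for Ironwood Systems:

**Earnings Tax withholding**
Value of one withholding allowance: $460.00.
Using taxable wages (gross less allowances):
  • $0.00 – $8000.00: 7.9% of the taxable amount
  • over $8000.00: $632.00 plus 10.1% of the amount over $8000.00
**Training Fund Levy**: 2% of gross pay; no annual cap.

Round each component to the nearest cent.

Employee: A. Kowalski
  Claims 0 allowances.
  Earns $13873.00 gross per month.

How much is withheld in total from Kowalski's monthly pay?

Earnings Tax: taxable = $13873.00
  $632.00 + 10.1% × ($13873.00 − $8000.00) = $632.00 + 10.1% × $5873.00 = $1225.17
Training Fund Levy: 2% × $13873.00 = $277.46
Total: $1225.17 + $277.46 = $1502.63

$1502.63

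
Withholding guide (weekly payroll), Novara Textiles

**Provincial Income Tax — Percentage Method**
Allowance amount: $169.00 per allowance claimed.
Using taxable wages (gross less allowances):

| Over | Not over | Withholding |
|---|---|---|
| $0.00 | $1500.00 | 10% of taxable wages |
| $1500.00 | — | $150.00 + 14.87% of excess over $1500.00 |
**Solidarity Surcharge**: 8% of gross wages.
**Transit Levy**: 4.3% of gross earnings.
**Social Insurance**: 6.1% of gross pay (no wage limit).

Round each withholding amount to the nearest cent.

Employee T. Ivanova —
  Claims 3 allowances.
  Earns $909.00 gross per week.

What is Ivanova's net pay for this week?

$701.54

Provincial Income Tax: taxable = $909.00 − 3×$169.00 = $402.00
  10% × $402.00 = $40.20
Solidarity Surcharge: 8% × $909.00 = $72.72
Transit Levy: 4.3% × $909.00 = $39.09
Social Insurance: 6.1% × $909.00 = $55.45
Total withheld: $40.20 + $72.72 + $39.09 + $55.45 = $207.46
Net pay: $909.00 − $207.46 = $701.54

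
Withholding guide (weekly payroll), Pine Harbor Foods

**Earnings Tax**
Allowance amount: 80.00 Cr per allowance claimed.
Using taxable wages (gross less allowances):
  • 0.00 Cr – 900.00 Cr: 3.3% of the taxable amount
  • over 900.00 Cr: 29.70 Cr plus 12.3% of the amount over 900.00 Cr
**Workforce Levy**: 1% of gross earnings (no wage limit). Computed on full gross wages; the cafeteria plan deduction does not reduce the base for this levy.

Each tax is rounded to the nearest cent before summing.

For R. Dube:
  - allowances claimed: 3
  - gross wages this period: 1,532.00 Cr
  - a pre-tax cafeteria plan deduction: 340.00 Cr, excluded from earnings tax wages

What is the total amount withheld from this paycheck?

Earnings Tax: taxable = 1,532.00 Cr − 340.00 Cr − 3×80.00 Cr = 952.00 Cr
  29.70 Cr + 12.3% × (952.00 Cr − 900.00 Cr) = 29.70 Cr + 12.3% × 52.00 Cr = 36.10 Cr
Workforce Levy: 1% × 1,532.00 Cr = 15.32 Cr
Total: 36.10 Cr + 15.32 Cr = 51.42 Cr

51.42 Cr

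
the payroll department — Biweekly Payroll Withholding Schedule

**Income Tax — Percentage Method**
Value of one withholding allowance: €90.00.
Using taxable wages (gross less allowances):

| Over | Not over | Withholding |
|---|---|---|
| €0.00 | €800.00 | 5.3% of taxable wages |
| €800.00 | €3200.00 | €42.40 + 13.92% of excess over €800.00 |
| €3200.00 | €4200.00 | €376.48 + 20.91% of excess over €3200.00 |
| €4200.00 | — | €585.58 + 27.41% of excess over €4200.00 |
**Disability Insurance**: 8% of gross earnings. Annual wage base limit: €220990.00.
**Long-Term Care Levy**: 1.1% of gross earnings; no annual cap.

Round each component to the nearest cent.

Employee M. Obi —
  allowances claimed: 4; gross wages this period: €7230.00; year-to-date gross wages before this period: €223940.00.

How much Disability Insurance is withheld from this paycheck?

€0.00

Disability Insurance: YTD €223940.00 ≥ cap €220990.00 → €0.00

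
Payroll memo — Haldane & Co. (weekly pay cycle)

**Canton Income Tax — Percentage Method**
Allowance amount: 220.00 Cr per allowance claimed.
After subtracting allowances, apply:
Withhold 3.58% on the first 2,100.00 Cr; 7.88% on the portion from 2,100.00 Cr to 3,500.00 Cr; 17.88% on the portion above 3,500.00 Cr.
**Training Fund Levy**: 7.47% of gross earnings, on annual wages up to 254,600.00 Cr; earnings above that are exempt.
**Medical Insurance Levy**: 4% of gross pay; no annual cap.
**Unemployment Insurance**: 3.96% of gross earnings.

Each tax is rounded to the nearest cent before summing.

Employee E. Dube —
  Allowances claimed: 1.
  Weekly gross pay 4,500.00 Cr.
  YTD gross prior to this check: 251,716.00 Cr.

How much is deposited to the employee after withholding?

3,601.41 Cr

Canton Income Tax: taxable = 4,500.00 Cr − 1×220.00 Cr = 4,280.00 Cr
  185.50 Cr + 17.88% × (4,280.00 Cr − 3,500.00 Cr) = 185.50 Cr + 17.88% × 780.00 Cr = 324.96 Cr
Training Fund Levy: cap 254,600.00 Cr − YTD 251,716.00 Cr = 2,884.00 Cr subject; 7.47% × 2,884.00 Cr = 215.43 Cr
Medical Insurance Levy: 4% × 4,500.00 Cr = 180.00 Cr
Unemployment Insurance: 3.96% × 4,500.00 Cr = 178.20 Cr
Total withheld: 324.96 Cr + 215.43 Cr + 180.00 Cr + 178.20 Cr = 898.59 Cr
Net pay: 4,500.00 Cr − 898.59 Cr = 3,601.41 Cr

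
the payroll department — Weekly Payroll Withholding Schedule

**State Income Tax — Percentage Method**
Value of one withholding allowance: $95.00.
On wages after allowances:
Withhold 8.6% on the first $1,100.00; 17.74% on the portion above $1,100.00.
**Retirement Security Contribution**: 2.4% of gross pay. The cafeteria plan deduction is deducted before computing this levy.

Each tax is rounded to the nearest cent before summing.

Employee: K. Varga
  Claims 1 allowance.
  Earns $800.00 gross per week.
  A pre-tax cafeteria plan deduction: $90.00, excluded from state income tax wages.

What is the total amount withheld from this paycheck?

State Income Tax: taxable = $800.00 − $90.00 − 1×$95.00 = $615.00
  8.6% × $615.00 = $52.89
Retirement Security Contribution: 2.4% × $710.00 = $17.04
Total: $52.89 + $17.04 = $69.93

$69.93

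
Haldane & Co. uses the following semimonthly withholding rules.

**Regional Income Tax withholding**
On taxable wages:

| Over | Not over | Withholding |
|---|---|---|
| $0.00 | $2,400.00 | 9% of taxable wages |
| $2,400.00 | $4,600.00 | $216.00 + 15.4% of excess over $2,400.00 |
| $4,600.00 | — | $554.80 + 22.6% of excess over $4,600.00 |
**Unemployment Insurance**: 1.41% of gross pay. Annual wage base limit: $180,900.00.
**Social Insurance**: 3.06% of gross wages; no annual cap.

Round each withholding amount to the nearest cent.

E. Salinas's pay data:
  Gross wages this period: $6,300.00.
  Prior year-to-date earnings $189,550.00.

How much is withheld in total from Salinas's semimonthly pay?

Regional Income Tax: taxable = $6,300.00
  $554.80 + 22.6% × ($6,300.00 − $4,600.00) = $554.80 + 22.6% × $1,700.00 = $939.00
Unemployment Insurance: YTD $189,550.00 ≥ cap $180,900.00 → $0.00
Social Insurance: 3.06% × $6,300.00 = $192.78
Total: $939.00 + $0.00 + $192.78 = $1,131.78

$1,131.78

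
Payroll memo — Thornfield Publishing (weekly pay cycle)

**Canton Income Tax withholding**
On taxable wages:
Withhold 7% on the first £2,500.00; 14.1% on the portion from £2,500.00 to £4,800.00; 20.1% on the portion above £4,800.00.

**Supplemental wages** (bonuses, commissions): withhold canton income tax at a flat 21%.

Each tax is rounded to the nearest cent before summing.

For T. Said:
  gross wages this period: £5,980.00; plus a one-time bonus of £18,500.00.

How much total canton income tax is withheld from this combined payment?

£4,621.48

Canton Income Tax: taxable = £5,980.00
  £499.30 + 20.1% × (£5,980.00 − £4,800.00) = £499.30 + 20.1% × £1,180.00 = £736.48
Supplemental (21% flat on bonus): 21% × £18,500.00 = £3,885.00
Total canton income tax: £736.48 + £3,885.00 = £4,621.48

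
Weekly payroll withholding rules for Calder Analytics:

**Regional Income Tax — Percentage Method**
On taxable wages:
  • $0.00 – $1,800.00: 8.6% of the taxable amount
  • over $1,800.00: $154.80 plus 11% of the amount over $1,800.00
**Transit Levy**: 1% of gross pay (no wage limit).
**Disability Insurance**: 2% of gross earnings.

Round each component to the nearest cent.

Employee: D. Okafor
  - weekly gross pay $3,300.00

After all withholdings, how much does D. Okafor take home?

$2,881.20

Regional Income Tax: taxable = $3,300.00
  $154.80 + 11% × ($3,300.00 − $1,800.00) = $154.80 + 11% × $1,500.00 = $319.80
Transit Levy: 1% × $3,300.00 = $33.00
Disability Insurance: 2% × $3,300.00 = $66.00
Total withheld: $319.80 + $33.00 + $66.00 = $418.80
Net pay: $3,300.00 − $418.80 = $2,881.20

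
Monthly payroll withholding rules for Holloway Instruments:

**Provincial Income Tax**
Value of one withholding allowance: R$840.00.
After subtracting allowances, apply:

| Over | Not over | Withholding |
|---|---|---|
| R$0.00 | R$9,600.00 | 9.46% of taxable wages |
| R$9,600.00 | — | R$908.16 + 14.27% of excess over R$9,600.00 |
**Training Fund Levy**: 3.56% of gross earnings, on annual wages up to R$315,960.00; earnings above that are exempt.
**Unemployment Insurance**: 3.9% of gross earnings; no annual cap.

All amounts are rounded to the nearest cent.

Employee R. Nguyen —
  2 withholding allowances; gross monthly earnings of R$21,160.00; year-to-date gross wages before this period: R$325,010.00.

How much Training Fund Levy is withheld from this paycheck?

Training Fund Levy: YTD R$325,010.00 ≥ cap R$315,960.00 → R$0.00

R$0.00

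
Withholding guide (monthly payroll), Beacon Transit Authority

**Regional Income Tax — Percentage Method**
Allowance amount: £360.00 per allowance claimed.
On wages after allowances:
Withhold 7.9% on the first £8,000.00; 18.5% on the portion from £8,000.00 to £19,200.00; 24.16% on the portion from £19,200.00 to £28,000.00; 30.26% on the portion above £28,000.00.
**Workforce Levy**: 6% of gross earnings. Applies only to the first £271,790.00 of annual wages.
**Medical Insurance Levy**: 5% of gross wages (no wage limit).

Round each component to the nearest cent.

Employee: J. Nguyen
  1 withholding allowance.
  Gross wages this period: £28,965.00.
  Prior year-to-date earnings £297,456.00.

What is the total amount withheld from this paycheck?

£6,461.40

Regional Income Tax: taxable = £28,965.00 − 1×£360.00 = £28,605.00
  £4,830.08 + 30.26% × (£28,605.00 − £28,000.00) = £4,830.08 + 30.26% × £605.00 = £5,013.15
Workforce Levy: YTD £297,456.00 ≥ cap £271,790.00 → £0.00
Medical Insurance Levy: 5% × £28,965.00 = £1,448.25
Total: £5,013.15 + £0.00 + £1,448.25 = £6,461.40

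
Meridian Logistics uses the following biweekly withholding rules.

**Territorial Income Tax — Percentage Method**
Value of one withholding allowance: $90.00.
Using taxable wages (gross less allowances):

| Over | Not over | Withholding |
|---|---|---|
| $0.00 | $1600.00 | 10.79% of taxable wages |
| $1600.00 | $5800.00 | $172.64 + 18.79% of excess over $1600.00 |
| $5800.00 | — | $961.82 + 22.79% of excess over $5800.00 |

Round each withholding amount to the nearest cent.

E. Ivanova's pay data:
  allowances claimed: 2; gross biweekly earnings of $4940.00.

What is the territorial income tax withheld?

$766.40

Territorial Income Tax: taxable = $4940.00 − 2×$90.00 = $4760.00
  $172.64 + 18.79% × ($4760.00 − $1600.00) = $172.64 + 18.79% × $3160.00 = $766.40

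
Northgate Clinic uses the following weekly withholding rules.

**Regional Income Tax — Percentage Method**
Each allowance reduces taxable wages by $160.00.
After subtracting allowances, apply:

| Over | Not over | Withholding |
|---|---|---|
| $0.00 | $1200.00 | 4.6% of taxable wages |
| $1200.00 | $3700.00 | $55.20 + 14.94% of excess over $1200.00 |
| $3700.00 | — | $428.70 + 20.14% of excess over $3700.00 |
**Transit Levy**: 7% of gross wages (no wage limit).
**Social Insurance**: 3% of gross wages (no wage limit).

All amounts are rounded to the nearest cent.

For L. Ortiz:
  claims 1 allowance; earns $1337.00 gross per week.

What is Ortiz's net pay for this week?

$1149.16

Regional Income Tax: taxable = $1337.00 − 1×$160.00 = $1177.00
  4.6% × $1177.00 = $54.14
Transit Levy: 7% × $1337.00 = $93.59
Social Insurance: 3% × $1337.00 = $40.11
Total withheld: $54.14 + $93.59 + $40.11 = $187.84
Net pay: $1337.00 − $187.84 = $1149.16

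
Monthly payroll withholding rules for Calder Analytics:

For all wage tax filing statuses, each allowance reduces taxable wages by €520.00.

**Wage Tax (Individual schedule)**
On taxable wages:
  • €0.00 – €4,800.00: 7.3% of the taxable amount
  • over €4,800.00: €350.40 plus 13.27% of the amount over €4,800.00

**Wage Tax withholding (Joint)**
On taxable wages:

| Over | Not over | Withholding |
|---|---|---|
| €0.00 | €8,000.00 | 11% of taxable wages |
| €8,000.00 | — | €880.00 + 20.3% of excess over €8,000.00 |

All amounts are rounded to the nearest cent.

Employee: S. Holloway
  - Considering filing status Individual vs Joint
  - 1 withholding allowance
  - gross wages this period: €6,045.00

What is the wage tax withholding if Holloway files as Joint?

€607.75

Wage Tax (Joint): taxable = €6,045.00 − 1×€520.00 = €5,525.00
  11% × €5,525.00 = €607.75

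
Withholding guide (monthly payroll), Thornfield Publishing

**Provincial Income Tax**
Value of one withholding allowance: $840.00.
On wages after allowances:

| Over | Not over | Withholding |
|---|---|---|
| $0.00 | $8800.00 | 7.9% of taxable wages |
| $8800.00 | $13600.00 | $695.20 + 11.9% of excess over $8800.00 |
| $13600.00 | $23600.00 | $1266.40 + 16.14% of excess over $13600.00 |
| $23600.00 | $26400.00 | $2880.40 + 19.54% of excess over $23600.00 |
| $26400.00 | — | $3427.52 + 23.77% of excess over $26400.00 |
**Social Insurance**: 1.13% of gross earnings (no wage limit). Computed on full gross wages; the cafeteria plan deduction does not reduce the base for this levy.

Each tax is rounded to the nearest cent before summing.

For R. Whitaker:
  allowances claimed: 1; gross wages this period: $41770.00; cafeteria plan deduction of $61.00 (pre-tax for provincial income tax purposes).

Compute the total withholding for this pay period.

$7338.80

Provincial Income Tax: taxable = $41770.00 − $61.00 − 1×$840.00 = $40869.00
  $3427.52 + 23.77% × ($40869.00 − $26400.00) = $3427.52 + 23.77% × $14469.00 = $6866.80
Social Insurance: 1.13% × $41770.00 = $472.00
Total: $6866.80 + $472.00 = $7338.80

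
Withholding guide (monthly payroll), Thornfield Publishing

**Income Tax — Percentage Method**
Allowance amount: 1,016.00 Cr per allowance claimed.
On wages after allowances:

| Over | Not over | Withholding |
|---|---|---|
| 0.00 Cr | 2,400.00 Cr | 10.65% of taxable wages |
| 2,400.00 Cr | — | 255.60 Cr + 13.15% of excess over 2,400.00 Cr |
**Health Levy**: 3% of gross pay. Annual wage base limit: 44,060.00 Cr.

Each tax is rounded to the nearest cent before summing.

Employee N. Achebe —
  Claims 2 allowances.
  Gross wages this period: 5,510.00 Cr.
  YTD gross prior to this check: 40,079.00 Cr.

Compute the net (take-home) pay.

Income Tax: taxable = 5,510.00 Cr − 2×1,016.00 Cr = 3,478.00 Cr
  255.60 Cr + 13.15% × (3,478.00 Cr − 2,400.00 Cr) = 255.60 Cr + 13.15% × 1,078.00 Cr = 397.36 Cr
Health Levy: cap 44,060.00 Cr − YTD 40,079.00 Cr = 3,981.00 Cr subject; 3% × 3,981.00 Cr = 119.43 Cr
Total withheld: 397.36 Cr + 119.43 Cr = 516.79 Cr
Net pay: 5,510.00 Cr − 516.79 Cr = 4,993.21 Cr

4,993.21 Cr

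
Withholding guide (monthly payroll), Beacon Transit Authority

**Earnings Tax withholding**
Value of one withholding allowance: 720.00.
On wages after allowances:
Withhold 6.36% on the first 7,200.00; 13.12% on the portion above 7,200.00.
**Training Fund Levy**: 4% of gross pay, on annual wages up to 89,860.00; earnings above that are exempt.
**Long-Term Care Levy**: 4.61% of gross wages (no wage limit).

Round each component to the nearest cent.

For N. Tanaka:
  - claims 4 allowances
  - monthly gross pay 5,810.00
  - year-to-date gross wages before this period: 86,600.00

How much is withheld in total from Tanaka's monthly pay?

584.59

Earnings Tax: taxable = 5,810.00 − 4×720.00 = 2,930.00
  6.36% × 2,930.00 = 186.35
Training Fund Levy: cap 89,860.00 − YTD 86,600.00 = 3,260.00 subject; 4% × 3,260.00 = 130.40
Long-Term Care Levy: 4.61% × 5,810.00 = 267.84
Total: 186.35 + 130.40 + 267.84 = 584.59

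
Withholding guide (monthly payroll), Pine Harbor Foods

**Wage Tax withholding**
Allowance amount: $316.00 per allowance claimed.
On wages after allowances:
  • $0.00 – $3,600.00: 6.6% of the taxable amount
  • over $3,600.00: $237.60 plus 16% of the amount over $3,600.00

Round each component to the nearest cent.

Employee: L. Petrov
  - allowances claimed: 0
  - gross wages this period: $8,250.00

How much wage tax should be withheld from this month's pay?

Wage Tax: taxable = $8,250.00
  $237.60 + 16% × ($8,250.00 − $3,600.00) = $237.60 + 16% × $4,650.00 = $981.60

$981.60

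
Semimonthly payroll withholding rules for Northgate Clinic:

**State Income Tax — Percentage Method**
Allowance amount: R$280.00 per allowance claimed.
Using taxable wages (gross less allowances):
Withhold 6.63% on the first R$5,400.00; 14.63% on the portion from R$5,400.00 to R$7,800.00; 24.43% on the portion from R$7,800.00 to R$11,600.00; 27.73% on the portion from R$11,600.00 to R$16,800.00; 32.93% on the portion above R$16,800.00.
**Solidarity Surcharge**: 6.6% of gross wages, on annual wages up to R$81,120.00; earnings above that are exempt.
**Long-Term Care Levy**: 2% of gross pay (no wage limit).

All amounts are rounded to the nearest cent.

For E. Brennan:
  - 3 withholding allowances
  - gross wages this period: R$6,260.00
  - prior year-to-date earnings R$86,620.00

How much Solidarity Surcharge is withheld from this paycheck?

Solidarity Surcharge: YTD R$86,620.00 ≥ cap R$81,120.00 → R$0.00

R$0.00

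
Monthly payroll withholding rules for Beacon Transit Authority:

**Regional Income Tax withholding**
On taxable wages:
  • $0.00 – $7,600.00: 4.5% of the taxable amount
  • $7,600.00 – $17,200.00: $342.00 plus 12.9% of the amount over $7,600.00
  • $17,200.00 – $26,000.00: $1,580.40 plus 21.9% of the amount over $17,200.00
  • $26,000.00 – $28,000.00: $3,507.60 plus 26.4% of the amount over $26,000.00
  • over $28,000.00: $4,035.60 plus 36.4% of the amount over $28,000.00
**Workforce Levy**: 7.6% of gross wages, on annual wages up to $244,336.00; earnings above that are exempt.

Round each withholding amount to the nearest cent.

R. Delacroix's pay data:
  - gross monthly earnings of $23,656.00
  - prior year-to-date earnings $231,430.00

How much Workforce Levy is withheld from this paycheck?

$980.86

Workforce Levy: cap $244,336.00 − YTD $231,430.00 = $12,906.00 subject; 7.6% × $12,906.00 = $980.86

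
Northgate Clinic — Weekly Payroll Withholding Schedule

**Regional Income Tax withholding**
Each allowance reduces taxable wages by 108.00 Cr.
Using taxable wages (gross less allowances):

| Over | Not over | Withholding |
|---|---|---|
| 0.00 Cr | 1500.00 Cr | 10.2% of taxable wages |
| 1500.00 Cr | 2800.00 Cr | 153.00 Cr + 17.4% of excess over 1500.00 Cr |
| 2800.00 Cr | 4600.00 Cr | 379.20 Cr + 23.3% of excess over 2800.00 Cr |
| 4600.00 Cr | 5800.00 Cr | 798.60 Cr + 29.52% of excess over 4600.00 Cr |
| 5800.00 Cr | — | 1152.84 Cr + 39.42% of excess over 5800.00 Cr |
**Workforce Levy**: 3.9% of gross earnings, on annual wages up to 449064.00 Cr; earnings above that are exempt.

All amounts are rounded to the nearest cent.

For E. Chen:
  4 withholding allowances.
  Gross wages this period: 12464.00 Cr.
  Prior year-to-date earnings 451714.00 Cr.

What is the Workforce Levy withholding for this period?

Workforce Levy: YTD 451714.00 Cr ≥ cap 449064.00 Cr → 0.00 Cr

0.00 Cr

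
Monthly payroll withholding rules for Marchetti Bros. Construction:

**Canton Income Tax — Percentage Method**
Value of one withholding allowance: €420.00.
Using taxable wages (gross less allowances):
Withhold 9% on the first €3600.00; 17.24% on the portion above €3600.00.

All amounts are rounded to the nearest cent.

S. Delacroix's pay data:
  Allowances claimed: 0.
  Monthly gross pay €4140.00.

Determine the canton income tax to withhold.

€417.10

Canton Income Tax: taxable = €4140.00
  €324.00 + 17.24% × (€4140.00 − €3600.00) = €324.00 + 17.24% × €540.00 = €417.10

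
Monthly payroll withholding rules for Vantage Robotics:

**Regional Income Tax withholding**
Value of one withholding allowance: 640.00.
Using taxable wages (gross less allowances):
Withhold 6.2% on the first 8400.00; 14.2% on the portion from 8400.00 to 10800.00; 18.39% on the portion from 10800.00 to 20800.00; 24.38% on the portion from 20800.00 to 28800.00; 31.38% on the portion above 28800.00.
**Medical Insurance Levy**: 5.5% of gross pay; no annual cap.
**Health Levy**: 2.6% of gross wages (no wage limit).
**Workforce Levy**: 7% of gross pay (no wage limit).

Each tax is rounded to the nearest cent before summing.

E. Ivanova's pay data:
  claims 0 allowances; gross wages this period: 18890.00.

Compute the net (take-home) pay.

13688.26

Regional Income Tax: taxable = 18890.00
  861.60 + 18.39% × (18890.00 − 10800.00) = 861.60 + 18.39% × 8090.00 = 2349.35
Medical Insurance Levy: 5.5% × 18890.00 = 1038.95
Health Levy: 2.6% × 18890.00 = 491.14
Workforce Levy: 7% × 18890.00 = 1322.30
Total withheld: 2349.35 + 1038.95 + 491.14 + 1322.30 = 5201.74
Net pay: 18890.00 − 5201.74 = 13688.26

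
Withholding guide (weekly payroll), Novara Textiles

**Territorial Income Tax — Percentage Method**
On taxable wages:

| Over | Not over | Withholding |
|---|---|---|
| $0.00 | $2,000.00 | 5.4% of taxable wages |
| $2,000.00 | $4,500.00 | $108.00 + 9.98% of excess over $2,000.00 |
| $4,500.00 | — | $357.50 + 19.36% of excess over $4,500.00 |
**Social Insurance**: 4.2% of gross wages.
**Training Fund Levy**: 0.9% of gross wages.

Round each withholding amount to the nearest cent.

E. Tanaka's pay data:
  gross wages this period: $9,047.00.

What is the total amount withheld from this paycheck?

$1,699.19

Territorial Income Tax: taxable = $9,047.00
  $357.50 + 19.36% × ($9,047.00 − $4,500.00) = $357.50 + 19.36% × $4,547.00 = $1,237.80
Social Insurance: 4.2% × $9,047.00 = $379.97
Training Fund Levy: 0.9% × $9,047.00 = $81.42
Total: $1,237.80 + $379.97 + $81.42 = $1,699.19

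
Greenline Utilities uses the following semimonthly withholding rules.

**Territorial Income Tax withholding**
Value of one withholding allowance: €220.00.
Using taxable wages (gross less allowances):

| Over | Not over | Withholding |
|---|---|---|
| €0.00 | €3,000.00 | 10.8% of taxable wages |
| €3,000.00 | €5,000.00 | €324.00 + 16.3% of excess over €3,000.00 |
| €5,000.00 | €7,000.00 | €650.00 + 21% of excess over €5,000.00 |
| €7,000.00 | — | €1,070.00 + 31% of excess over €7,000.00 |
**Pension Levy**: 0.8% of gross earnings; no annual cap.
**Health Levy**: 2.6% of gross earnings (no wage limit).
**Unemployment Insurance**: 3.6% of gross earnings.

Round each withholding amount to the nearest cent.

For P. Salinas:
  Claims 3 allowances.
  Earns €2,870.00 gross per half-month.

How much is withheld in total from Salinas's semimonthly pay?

€439.58

Territorial Income Tax: taxable = €2,870.00 − 3×€220.00 = €2,210.00
  10.8% × €2,210.00 = €238.68
Pension Levy: 0.8% × €2,870.00 = €22.96
Health Levy: 2.6% × €2,870.00 = €74.62
Unemployment Insurance: 3.6% × €2,870.00 = €103.32
Total: €238.68 + €22.96 + €74.62 + €103.32 = €439.58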